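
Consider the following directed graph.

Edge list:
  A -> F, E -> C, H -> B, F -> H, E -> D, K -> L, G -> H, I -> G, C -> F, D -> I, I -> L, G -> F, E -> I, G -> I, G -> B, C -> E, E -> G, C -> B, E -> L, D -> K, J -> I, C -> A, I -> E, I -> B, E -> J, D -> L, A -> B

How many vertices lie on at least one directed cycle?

A vertex is on a directed cycle iff it belongs to a strongly connected component of size ≥ 2 (or has a self-loop).
The vertices on cycles are {C, D, E, G, I, J} — 6 in total.

6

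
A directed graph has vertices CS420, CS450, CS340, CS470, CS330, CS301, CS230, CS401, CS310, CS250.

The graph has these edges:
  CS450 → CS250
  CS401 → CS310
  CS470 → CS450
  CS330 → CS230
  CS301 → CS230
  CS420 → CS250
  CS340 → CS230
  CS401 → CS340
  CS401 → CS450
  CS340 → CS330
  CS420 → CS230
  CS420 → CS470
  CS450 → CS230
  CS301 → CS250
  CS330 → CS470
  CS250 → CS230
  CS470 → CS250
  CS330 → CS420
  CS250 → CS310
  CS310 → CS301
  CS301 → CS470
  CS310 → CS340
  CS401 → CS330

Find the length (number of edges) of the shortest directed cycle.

3

For each vertex v, BFS finds the shortest path from v back to v.
The shortest such closed walk is CS310 → CS301 → CS250 → CS310, length 3.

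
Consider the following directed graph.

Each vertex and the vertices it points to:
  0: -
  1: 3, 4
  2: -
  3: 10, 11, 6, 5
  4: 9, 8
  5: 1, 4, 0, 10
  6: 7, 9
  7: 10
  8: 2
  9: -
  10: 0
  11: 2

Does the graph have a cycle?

Yes

DFS with white/gray/black marking, starting from 2:
2 gray
2 black
0 gray
0 black
1 gray
  3 gray
    10 gray
      10→0: 0 black — skip
    10 black
    11 gray
      11→2: 2 black — skip
    11 black
    6 gray
      7 gray
        7→10: 10 black — skip
      7 black
      9 gray
      9 black
    6 black
    5 gray
      5→1: 1 is gray → back edge
Back edge found, so a cycle exists: 1 → 3 → 5 → 1.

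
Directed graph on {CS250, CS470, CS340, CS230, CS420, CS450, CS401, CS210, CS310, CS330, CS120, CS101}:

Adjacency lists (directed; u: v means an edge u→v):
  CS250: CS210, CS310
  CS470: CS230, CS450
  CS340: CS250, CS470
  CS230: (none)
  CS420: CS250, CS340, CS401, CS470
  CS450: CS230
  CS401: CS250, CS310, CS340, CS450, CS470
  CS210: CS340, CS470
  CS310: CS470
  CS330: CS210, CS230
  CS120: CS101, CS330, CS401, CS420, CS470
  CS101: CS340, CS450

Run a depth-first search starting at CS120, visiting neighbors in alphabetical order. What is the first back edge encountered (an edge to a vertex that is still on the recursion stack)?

CS210→CS340

DFS from CS120 (visiting neighbors in alphabetical order); mark gray on enter, black on exit:
CS120 gray
  CS101 gray
    CS340 gray
      CS250 gray
        CS210 gray
          CS210→CS340: CS340 is gray → back edge
First back edge: CS210 → CS340.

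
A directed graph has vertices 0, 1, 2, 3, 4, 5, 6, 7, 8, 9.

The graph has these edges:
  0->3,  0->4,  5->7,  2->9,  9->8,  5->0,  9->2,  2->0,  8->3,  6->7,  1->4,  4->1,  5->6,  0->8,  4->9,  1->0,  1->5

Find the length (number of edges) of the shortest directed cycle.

For each vertex v, BFS finds the shortest path from v back to v.
The shortest such closed walk is 1 → 4 → 1, length 2.

2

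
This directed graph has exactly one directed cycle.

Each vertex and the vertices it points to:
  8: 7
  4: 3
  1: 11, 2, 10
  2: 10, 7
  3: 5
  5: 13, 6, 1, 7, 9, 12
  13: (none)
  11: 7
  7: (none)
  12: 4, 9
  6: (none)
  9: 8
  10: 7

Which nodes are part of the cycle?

3, 4, 5, 12

DFS with gray/black marking from 5:
5 gray
  13 gray
  13 black
  6 gray
  6 black
  1 gray
    11 gray
      7 gray
      7 black
    11 black
    2 gray
      10 gray
        10→7: 7 black — skip
      10 black
      2→7: 7 black — skip
    2 black
    1→10: 10 black — skip
  1 black
  5→7: 7 black — skip
  9 gray
    8 gray
      8→7: 7 black — skip
    8 black
  9 black
  12 gray
    4 gray
      3 gray
        3→5: 5 is gray → back edge
Back edge closes the cycle 5 → 12 → 4 → 3 → 5; its vertices are {3, 4, 5, 12}.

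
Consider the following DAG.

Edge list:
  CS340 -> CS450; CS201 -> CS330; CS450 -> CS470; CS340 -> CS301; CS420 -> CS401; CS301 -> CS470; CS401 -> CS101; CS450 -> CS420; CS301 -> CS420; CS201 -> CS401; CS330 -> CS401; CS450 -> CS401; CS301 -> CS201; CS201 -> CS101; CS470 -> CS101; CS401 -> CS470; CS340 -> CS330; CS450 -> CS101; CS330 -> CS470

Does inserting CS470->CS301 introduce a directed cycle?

Yes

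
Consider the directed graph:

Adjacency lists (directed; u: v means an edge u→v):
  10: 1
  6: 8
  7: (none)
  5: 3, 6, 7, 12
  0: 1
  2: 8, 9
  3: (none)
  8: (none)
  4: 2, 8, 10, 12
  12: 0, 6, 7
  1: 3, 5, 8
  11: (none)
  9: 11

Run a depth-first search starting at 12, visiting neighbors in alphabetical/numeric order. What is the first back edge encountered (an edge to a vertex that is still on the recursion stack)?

5->12

DFS from 12 (visiting neighbors in alphabetical/numeric order); mark gray on enter, black on exit:
12 gray
  0 gray
    1 gray
      3 gray
      3 black
      5 gray
        5→3: 3 black — skip
        6 gray
          8 gray
          8 black
        6 black
        7 gray
        7 black
        5→12: 12 is gray → back edge
First back edge: 5 → 12.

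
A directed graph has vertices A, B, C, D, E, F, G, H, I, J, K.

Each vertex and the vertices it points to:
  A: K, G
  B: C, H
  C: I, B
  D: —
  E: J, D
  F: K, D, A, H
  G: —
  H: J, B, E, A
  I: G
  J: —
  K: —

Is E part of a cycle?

E lies on a cycle iff there is a path from E back to itself.
Exploring from E, it never reaches itself; equivalently, its strongly connected component is a singleton.

No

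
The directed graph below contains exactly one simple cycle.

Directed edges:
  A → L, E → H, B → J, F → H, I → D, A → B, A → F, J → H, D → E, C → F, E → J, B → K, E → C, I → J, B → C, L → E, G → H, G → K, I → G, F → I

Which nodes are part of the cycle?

DFS with gray/black marking from F:
F gray
  I gray
    J gray
      H gray
      H black
    J black
    G gray
      G→H: H black — skip
      K gray
      K black
    G black
    D gray
      E gray
        E→J: J black — skip
        E→H: H black — skip
        C gray
          C→F: F is gray → back edge
Back edge closes the cycle F → I → D → E → C → F; its vertices are {C, D, E, F, I}.

C, D, E, F, I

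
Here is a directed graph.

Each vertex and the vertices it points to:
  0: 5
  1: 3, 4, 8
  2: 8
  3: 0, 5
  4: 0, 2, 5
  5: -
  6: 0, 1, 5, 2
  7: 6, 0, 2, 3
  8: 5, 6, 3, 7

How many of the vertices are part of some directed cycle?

6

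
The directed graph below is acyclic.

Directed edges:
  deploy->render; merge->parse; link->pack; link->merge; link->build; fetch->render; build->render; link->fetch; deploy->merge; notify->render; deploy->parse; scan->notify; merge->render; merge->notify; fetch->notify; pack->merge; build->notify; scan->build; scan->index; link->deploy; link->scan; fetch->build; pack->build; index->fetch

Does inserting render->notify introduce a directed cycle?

Yes

Adding render→notify creates a cycle iff notify can already reach render.
Path from notify: notify → render.
So notify → … → render → notify is a cycle.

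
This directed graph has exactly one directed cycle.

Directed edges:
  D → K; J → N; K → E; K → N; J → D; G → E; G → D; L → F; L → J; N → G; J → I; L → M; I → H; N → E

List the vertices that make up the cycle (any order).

DFS with gray/black marking from N:
N gray
  G gray
    E gray
    E black
    D gray
      K gray
        K→E: E black — skip
        K→N: N is gray → back edge
Back edge closes the cycle N → G → D → K → N; its vertices are {D, G, K, N}.

D, G, K, N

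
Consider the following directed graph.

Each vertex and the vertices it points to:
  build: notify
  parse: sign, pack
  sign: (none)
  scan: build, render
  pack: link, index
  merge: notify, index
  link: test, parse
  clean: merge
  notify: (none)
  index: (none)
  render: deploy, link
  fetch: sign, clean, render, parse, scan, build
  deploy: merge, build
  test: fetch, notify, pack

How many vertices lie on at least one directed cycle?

7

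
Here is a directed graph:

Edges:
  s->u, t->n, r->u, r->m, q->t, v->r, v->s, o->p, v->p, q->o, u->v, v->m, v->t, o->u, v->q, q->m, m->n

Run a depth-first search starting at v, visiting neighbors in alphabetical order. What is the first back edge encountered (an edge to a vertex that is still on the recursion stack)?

u→v

DFS from v (visiting neighbors in alphabetical order); mark gray on enter, black on exit:
v gray
  m gray
    n gray
    n black
  m black
  p gray
  p black
  q gray
    q→m: m black — skip
    o gray
      o→p: p black — skip
      u gray
        u→v: v is gray → back edge
First back edge: u → v.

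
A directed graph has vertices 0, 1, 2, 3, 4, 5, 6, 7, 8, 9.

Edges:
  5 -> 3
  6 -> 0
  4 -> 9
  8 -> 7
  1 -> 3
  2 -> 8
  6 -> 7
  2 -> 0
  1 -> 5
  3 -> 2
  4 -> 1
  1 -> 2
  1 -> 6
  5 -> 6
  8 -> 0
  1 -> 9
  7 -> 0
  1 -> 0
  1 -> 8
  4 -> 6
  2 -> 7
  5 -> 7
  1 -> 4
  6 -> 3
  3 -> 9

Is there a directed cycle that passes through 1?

1 is on a cycle iff 1 can reach itself via ≥1 edge.
1 → 4 → 1 — yes.

Yes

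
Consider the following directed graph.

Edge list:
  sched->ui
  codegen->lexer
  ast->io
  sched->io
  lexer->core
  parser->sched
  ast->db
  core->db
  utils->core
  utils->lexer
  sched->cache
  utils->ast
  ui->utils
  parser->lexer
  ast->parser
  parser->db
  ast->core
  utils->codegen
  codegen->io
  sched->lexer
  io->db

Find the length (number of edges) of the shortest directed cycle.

5

For each vertex v, BFS finds the shortest path from v back to v.
The shortest such closed walk is sched → ui → utils → ast → parser → sched, length 5.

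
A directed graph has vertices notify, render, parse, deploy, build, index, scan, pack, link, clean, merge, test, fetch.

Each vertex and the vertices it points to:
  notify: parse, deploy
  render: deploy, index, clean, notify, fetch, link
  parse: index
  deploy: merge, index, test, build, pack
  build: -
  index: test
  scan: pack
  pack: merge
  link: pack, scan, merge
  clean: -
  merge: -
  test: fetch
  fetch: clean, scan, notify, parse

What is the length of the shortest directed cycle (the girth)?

4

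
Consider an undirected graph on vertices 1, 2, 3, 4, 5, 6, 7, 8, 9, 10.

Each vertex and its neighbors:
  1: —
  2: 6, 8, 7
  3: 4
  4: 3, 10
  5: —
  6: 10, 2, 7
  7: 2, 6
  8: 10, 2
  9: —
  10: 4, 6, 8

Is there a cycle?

DFS, tracking each vertex's parent; an edge to a visited non-parent vertex closes a cycle.
Start from 6:
visit 6 (parent –)
  visit 10 (parent 6)
    visit 4 (parent 10)
      visit 3 (parent 4)
        3–4: parent, skip
      4–10: parent, skip
    10–6: parent, skip
    visit 8 (parent 10)
      8–10: parent, skip
      visit 2 (parent 8)
        2–6: 6 visited and ≠ parent → cycle
Cycle: 6 – 10 – 8 – 2 – 6.

Yes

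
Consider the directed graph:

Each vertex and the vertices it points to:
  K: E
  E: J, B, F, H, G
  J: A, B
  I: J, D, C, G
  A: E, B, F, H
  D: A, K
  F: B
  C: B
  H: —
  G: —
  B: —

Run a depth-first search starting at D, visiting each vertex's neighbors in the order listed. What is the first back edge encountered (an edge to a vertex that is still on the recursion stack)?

J->A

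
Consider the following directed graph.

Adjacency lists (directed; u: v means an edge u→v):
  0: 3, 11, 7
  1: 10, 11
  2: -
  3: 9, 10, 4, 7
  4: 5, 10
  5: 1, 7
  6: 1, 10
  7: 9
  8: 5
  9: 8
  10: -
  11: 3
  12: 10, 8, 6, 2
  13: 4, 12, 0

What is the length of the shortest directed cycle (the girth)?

4

For each vertex v, BFS finds the shortest path from v back to v.
The shortest such closed walk is 8 → 5 → 7 → 9 → 8, length 4.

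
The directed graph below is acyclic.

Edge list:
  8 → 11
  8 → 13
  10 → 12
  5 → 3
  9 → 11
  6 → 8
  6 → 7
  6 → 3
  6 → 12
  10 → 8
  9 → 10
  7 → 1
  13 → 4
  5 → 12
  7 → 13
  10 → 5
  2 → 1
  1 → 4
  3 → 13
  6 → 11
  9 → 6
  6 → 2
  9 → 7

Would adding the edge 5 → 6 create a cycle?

No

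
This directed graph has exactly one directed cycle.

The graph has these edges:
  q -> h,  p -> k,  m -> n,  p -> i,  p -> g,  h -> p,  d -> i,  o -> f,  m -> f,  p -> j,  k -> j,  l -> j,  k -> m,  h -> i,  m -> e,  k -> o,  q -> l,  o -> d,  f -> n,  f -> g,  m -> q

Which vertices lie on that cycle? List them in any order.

h, k, m, p, q

DFS with gray/black marking from k:
k gray
  o gray
    d gray
      i gray
      i black
    d black
    f gray
      n gray
      n black
      g gray
      g black
    f black
  o black
  j gray
  j black
  m gray
    m→n: n black — skip
    m→f: f black — skip
    e gray
    e black
    q gray
      l gray
        l→j: j black — skip
      l black
      h gray
        h→i: i black — skip
        p gray
          p→k: k is gray → back edge
Back edge closes the cycle k → m → q → h → p → k; its vertices are {h, k, m, p, q}.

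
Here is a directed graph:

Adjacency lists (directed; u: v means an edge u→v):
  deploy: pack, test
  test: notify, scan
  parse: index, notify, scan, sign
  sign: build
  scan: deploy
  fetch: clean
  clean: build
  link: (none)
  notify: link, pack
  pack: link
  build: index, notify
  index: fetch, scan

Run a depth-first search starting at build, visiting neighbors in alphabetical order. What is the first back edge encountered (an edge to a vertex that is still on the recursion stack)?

clean→build

DFS from build (visiting neighbors in alphabetical order); mark gray on enter, black on exit:
build gray
  index gray
    fetch gray
      clean gray
        clean→build: build is gray → back edge
First back edge: clean → build.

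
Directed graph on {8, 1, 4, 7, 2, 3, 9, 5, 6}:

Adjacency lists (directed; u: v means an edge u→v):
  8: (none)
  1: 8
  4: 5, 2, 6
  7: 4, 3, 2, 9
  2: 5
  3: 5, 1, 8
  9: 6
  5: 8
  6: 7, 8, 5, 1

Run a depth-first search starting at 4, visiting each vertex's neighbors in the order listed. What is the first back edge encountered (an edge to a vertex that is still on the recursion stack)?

7→4

DFS from 4 (visiting each vertex's neighbors in the order listed); mark gray on enter, black on exit:
4 gray
  5 gray
    8 gray
    8 black
  5 black
  2 gray
    2→5: 5 black — skip
  2 black
  6 gray
    7 gray
      7→4: 4 is gray → back edge
First back edge: 7 → 4.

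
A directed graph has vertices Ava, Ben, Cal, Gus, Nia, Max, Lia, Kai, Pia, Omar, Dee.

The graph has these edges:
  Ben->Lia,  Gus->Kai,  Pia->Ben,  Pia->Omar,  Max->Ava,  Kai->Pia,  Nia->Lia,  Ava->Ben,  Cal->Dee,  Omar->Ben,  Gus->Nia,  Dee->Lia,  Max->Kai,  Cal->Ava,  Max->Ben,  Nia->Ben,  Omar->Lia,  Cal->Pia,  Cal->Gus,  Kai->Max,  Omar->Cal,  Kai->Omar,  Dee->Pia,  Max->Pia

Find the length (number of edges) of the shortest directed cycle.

2

For each vertex v, BFS finds the shortest path from v back to v.
The shortest such closed walk is Kai → Max → Kai, length 2.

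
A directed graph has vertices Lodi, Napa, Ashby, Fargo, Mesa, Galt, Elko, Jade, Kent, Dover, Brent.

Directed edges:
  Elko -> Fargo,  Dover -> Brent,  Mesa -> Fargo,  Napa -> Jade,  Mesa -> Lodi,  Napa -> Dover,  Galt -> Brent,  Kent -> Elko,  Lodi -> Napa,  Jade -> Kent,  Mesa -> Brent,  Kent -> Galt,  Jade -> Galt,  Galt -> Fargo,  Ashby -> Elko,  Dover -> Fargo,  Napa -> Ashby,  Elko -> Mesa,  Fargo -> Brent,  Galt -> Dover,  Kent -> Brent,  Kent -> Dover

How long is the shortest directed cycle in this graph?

5

For each vertex v, BFS finds the shortest path from v back to v.
The shortest such closed walk is Elko → Mesa → Lodi → Napa → Ashby → Elko, length 5.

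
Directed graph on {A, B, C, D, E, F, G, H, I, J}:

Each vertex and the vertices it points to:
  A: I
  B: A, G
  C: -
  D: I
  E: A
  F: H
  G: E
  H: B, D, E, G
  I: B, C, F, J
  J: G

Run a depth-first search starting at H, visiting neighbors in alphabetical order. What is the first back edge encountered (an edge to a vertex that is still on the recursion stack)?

I->B

DFS from H (visiting neighbors in alphabetical order); mark gray on enter, black on exit:
H gray
  B gray
    A gray
      I gray
        I→B: B is gray → back edge
First back edge: I → B.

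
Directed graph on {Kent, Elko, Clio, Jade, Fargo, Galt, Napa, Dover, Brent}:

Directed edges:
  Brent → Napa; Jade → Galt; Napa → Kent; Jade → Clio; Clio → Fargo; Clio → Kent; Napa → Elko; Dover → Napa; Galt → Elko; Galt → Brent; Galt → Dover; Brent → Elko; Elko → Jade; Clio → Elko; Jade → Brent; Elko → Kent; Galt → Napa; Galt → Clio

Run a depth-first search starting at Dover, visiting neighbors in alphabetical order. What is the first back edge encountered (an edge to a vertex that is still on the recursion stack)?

DFS from Dover (visiting neighbors in alphabetical order); mark gray on enter, black on exit:
Dover gray
  Napa gray
    Elko gray
      Jade gray
        Brent gray
          Brent→Elko: Elko is gray → back edge
First back edge: Brent → Elko.

Brent->Elko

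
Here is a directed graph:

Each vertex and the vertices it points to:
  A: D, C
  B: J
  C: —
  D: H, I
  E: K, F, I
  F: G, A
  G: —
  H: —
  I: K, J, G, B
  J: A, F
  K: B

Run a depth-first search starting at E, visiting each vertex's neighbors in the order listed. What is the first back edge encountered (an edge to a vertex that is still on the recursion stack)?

I->K

DFS from E (visiting each vertex's neighbors in the order listed); mark gray on enter, black on exit:
E gray
  K gray
    B gray
      J gray
        A gray
          D gray
            H gray
            H black
            I gray
              I→K: K is gray → back edge
First back edge: I → K.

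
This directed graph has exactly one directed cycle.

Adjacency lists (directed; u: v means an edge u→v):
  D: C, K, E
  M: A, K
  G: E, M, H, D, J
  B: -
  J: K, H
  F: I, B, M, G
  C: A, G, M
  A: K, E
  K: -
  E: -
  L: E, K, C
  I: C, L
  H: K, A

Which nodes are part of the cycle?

C, D, G

DFS with gray/black marking from G:
G gray
  E gray
  E black
  M gray
    A gray
      K gray
      K black
      A→E: E black — skip
    A black
    M→K: K black — skip
  M black
  H gray
    H→K: K black — skip
    H→A: A black — skip
  H black
  D gray
    C gray
      C→A: A black — skip
      C→G: G is gray → back edge
Back edge closes the cycle G → D → C → G; its vertices are {C, D, G}.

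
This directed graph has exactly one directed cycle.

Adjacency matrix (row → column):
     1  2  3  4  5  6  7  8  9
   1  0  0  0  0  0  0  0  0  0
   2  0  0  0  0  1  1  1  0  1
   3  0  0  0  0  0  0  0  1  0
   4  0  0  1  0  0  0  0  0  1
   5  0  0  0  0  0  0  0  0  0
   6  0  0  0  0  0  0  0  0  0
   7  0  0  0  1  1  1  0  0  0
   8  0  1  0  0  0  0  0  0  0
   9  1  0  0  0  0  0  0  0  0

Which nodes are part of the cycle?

DFS with gray/black marking from 2:
2 gray
  5 gray
  5 black
  9 gray
    1 gray
    1 black
  9 black
  7 gray
    7→5: 5 black — skip
    6 gray
    6 black
    4 gray
      3 gray
        8 gray
          8→2: 2 is gray → back edge
Back edge closes the cycle 2 → 7 → 4 → 3 → 8 → 2; its vertices are {2, 3, 4, 7, 8}.

2, 3, 4, 7, 8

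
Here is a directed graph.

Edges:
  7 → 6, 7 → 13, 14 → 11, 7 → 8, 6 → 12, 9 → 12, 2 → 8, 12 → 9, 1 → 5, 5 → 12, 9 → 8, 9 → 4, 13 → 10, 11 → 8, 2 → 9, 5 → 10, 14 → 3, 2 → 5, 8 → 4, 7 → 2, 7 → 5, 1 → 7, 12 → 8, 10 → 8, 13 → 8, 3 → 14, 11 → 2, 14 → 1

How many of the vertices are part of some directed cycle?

A vertex is on a directed cycle iff it belongs to a strongly connected component of size ≥ 2 (or has a self-loop).
The vertices on cycles are {3, 9, 12, 14} — 4 in total.

4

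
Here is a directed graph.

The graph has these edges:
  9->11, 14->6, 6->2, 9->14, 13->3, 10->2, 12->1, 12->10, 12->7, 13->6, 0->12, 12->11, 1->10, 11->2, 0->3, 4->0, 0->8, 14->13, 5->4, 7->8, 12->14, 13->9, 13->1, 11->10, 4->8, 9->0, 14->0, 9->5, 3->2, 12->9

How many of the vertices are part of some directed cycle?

7

A vertex is on a directed cycle iff it belongs to a strongly connected component of size ≥ 2 (or has a self-loop).
The vertices on cycles are {0, 4, 5, 9, 12, 13, 14} — 7 in total.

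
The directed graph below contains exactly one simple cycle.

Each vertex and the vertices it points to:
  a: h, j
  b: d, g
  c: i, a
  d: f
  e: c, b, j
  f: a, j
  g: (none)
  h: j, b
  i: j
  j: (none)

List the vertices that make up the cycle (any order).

DFS with gray/black marking from b:
b gray
  d gray
    f gray
      a gray
        h gray
          j gray
          j black
          h→b: b is gray → back edge
Back edge closes the cycle b → d → f → a → h → b; its vertices are {a, b, d, f, h}.

a, b, d, f, h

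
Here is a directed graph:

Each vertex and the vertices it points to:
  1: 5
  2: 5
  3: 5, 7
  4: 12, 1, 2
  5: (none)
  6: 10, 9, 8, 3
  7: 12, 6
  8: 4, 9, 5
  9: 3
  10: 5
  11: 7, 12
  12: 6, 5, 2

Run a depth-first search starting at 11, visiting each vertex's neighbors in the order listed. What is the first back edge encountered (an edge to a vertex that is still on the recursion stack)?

DFS from 11 (visiting each vertex's neighbors in the order listed); mark gray on enter, black on exit:
11 gray
  7 gray
    12 gray
      6 gray
        10 gray
          5 gray
          5 black
        10 black
        9 gray
          3 gray
            3→5: 5 black — skip
            3→7: 7 is gray → back edge
First back edge: 3 → 7.

3→7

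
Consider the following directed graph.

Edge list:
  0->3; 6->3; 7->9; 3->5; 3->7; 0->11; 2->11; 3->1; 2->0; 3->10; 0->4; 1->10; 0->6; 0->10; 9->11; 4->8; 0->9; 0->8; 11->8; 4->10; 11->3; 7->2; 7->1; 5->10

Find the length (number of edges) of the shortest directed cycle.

For each vertex v, BFS finds the shortest path from v back to v.
The shortest such closed walk is 3 → 7 → 2 → 11 → 3, length 4.

4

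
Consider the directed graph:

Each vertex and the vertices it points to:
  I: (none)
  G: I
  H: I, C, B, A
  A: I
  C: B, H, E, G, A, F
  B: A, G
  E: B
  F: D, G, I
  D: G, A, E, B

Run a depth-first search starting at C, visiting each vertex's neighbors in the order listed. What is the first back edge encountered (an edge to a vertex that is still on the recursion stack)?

H->C

DFS from C (visiting each vertex's neighbors in the order listed); mark gray on enter, black on exit:
C gray
  B gray
    A gray
      I gray
      I black
    A black
    G gray
      G→I: I black — skip
    G black
  B black
  H gray
    H→I: I black — skip
    H→C: C is gray → back edge
First back edge: H → C.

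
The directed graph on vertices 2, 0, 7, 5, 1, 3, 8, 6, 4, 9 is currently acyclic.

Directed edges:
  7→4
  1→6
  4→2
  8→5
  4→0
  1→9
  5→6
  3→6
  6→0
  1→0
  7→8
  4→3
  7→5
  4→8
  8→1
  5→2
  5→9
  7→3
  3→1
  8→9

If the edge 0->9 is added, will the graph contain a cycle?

Adding 0→9 creates a cycle iff 9 can already reach 0.
Explore from 9: no path reaches 0. The graph stays acyclic.

No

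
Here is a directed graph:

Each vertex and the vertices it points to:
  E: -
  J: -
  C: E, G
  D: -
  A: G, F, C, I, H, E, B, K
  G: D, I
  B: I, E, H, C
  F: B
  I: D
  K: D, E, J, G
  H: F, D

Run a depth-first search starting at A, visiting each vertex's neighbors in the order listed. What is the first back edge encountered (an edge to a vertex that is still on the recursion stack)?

H→F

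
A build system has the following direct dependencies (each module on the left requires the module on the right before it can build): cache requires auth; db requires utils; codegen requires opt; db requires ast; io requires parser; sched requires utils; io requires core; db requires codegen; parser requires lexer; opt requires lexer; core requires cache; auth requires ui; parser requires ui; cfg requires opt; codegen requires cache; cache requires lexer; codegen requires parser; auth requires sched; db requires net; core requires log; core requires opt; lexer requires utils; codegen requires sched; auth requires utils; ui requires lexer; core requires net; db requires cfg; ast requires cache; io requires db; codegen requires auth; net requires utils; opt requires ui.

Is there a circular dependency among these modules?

No

DFS with white/gray/black marking, starting from core:
core gray
  log gray
  log black
  cache gray
    lexer gray
      utils gray
      utils black
    lexer black
    auth gray
      auth→utils: utils black — skip
      ui gray
        ui→lexer: lexer black — skip
      ui black
      sched gray
        sched→utils: utils black — skip
      sched black
    auth black
  cache black
  opt gray
    opt→lexer: lexer black — skip
    opt→ui: ui black — skip
  opt black
  net gray
    net→utils: utils black — skip
  net black
core black
cfg gray
  cfg→opt: opt black — skip
cfg black
db gray
  db→utils: utils black — skip
  ast gray
    ast→cache: cache black — skip
  ast black
  db→net: net black — skip
  db→cfg: cfg black — skip
  codegen gray
    codegen→sched: sched black — skip
    codegen→cache: cache black — skip
    parser gray
      parser→ui: ui black — skip
      parser→lexer: lexer black — skip
    parser black
    codegen→opt: opt black — skip
    codegen→auth: auth black — skip
  codegen black
db black
io gray
  io→core: core black — skip
  io→db: db black — skip
  io→parser: parser black — skip
io black
Every edge goes to a white or black vertex — no back edge, so the graph is acyclic.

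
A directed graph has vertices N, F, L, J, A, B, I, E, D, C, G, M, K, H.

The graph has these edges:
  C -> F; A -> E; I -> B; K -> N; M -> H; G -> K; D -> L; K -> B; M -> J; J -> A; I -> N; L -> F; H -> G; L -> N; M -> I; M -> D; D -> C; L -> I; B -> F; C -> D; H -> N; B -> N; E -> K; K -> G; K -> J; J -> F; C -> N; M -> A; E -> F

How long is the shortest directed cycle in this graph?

For each vertex v, BFS finds the shortest path from v back to v.
The shortest such closed walk is D → C → D, length 2.

2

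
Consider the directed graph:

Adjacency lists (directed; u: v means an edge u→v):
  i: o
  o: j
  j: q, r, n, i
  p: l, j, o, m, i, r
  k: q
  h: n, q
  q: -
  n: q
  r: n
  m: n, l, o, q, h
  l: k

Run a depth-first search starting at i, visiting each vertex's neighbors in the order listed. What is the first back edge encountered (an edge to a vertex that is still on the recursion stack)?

j->i

DFS from i (visiting each vertex's neighbors in the order listed); mark gray on enter, black on exit:
i gray
  o gray
    j gray
      q gray
      q black
      r gray
        n gray
          n→q: q black — skip
        n black
      r black
      j→n: n black — skip
      j→i: i is gray → back edge
First back edge: j → i.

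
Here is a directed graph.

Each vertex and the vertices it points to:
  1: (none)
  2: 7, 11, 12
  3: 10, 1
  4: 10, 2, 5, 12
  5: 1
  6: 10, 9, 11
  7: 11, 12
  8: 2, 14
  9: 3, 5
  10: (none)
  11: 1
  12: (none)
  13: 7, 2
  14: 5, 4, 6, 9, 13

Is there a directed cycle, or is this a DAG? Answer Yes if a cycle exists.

No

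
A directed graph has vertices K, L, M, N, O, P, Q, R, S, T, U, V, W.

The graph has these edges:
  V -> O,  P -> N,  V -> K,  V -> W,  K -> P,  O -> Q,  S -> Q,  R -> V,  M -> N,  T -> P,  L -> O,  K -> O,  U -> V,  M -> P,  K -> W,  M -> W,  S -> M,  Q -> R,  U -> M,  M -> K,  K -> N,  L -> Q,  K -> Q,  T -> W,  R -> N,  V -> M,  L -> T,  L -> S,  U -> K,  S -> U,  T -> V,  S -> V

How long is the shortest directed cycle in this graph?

4

For each vertex v, BFS finds the shortest path from v back to v.
The shortest such closed walk is O → Q → R → V → O, length 4.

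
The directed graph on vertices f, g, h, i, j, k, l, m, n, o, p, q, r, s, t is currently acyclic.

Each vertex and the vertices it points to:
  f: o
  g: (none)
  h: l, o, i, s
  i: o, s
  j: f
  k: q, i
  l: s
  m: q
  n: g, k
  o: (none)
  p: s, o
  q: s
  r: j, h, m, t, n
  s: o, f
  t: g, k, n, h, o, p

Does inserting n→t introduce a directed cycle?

Adding n→t creates a cycle iff t can already reach n.
Path from t: t → n.
So t → … → n → t is a cycle.

Yes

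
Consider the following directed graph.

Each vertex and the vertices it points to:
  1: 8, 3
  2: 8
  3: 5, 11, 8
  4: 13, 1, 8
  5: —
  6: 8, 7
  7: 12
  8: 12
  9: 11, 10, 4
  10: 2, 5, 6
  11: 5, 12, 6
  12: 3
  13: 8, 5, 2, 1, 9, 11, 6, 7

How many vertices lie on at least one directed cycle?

A vertex is on a directed cycle iff it belongs to a strongly connected component of size ≥ 2 (or has a self-loop).
The vertices on cycles are {3, 4, 6, 7, 8, 9, 11, 12, 13} — 9 in total.

9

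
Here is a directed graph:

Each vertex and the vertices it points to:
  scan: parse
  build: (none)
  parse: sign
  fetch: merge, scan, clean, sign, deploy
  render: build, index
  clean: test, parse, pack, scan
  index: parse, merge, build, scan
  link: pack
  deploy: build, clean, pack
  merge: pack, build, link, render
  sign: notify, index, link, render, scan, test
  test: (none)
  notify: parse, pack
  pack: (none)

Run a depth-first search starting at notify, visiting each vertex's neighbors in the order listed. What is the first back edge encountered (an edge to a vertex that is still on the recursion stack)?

DFS from notify (visiting each vertex's neighbors in the order listed); mark gray on enter, black on exit:
notify gray
  parse gray
    sign gray
      sign→notify: notify is gray → back edge
First back edge: sign → notify.

sign→notify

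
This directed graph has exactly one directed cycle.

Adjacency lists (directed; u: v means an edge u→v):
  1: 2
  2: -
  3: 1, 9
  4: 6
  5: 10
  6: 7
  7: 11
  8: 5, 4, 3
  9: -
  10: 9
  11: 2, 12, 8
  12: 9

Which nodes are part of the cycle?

DFS with gray/black marking from 11:
11 gray
  2 gray
  2 black
  12 gray
    9 gray
    9 black
  12 black
  8 gray
    5 gray
      10 gray
        10→9: 9 black — skip
      10 black
    5 black
    4 gray
      6 gray
        7 gray
          7→11: 11 is gray → back edge
Back edge closes the cycle 11 → 8 → 4 → 6 → 7 → 11; its vertices are {4, 6, 7, 8, 11}.

4, 6, 7, 8, 11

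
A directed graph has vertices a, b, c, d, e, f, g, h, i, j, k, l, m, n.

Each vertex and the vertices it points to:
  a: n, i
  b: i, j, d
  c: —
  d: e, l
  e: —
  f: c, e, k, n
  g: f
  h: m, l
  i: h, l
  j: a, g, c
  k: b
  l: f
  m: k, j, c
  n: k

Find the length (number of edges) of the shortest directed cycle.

5

For each vertex v, BFS finds the shortest path from v back to v.
The shortest such closed walk is b → d → l → f → k → b, length 5.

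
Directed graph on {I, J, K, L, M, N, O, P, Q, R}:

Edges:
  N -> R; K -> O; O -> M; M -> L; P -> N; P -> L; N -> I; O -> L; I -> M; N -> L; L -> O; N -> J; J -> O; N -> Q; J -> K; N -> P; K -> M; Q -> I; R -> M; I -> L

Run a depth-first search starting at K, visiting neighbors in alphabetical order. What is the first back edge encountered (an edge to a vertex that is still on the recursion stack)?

DFS from K (visiting neighbors in alphabetical order); mark gray on enter, black on exit:
K gray
  M gray
    L gray
      O gray
        O→L: L is gray → back edge
First back edge: O → L.

O->L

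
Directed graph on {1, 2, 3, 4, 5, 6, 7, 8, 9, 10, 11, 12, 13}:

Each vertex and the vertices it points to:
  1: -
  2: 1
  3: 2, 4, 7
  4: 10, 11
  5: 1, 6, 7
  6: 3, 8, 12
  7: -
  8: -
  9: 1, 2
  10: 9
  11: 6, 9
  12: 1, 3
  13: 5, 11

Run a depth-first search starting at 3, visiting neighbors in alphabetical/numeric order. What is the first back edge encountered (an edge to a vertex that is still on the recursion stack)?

DFS from 3 (visiting neighbors in alphabetical/numeric order); mark gray on enter, black on exit:
3 gray
  2 gray
    1 gray
    1 black
  2 black
  4 gray
    10 gray
      9 gray
        9→1: 1 black — skip
        9→2: 2 black — skip
      9 black
    10 black
    11 gray
      6 gray
        6→3: 3 is gray → back edge
First back edge: 6 → 3.

6->3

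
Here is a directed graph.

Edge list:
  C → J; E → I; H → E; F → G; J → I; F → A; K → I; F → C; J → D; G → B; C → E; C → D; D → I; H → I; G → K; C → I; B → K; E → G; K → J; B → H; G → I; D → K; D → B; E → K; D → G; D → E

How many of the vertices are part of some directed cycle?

7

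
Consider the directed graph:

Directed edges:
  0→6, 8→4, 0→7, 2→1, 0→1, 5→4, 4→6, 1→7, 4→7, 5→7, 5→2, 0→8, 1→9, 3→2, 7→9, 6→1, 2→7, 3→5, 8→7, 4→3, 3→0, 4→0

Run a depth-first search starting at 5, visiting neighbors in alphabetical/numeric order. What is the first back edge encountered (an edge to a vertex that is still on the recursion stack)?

8→4

DFS from 5 (visiting neighbors in alphabetical/numeric order); mark gray on enter, black on exit:
5 gray
  2 gray
    1 gray
      7 gray
        9 gray
        9 black
      7 black
      1→9: 9 black — skip
    1 black
    2→7: 7 black — skip
  2 black
  4 gray
    0 gray
      0→1: 1 black — skip
      6 gray
        6→1: 1 black — skip
      6 black
      0→7: 7 black — skip
      8 gray
        8→4: 4 is gray → back edge
First back edge: 8 → 4.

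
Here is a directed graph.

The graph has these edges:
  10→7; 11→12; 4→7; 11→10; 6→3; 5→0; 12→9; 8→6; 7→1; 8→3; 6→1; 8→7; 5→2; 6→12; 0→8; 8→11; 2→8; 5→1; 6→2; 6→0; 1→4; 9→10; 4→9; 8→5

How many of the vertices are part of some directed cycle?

A vertex is on a directed cycle iff it belongs to a strongly connected component of size ≥ 2 (or has a self-loop).
The vertices on cycles are {0, 1, 2, 4, 5, 6, 7, 8, 9, 10} — 10 in total.

10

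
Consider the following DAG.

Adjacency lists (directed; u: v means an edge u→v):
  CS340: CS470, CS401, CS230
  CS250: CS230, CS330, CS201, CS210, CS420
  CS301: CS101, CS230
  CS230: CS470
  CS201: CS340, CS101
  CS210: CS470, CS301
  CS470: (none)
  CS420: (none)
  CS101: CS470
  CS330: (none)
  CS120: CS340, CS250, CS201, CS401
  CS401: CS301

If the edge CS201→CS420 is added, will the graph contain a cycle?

No

Adding CS201→CS420 creates a cycle iff CS420 can already reach CS201.
Explore from CS420: no path reaches CS201. The graph stays acyclic.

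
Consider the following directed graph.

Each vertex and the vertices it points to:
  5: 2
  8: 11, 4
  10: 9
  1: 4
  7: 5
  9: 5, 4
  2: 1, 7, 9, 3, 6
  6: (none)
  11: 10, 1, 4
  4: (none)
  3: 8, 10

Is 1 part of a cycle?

No

1 lies on a cycle iff there is a path from 1 back to itself.
Exploring from 1, it never reaches itself; equivalently, its strongly connected component is a singleton.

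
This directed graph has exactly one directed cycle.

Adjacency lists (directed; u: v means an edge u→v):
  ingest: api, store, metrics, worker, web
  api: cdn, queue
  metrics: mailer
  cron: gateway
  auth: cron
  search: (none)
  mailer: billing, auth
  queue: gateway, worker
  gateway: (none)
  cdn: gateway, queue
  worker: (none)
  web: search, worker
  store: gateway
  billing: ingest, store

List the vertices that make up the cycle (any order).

ingest, mailer, billing, metrics

DFS with gray/black marking from ingest:
ingest gray
  api gray
    cdn gray
      gateway gray
      gateway black
      queue gray
        queue→gateway: gateway black — skip
        worker gray
        worker black
      queue black
    cdn black
    api→queue: queue black — skip
  api black
  store gray
    store→gateway: gateway black — skip
  store black
  metrics gray
    mailer gray
      billing gray
        billing→ingest: ingest is gray → back edge
Back edge closes the cycle ingest → metrics → mailer → billing → ingest; its vertices are {ingest, mailer, billing, metrics}.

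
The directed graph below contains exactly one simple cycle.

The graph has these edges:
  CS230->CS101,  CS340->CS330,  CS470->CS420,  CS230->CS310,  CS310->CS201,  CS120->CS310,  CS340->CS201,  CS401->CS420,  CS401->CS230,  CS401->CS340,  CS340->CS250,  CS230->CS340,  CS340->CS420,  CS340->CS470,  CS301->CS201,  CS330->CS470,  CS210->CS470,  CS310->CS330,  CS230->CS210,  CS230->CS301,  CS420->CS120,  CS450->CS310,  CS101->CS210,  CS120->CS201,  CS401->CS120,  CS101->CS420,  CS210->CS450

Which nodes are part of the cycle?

DFS with gray/black marking from CS420:
CS420 gray
  CS120 gray
    CS310 gray
      CS201 gray
      CS201 black
      CS330 gray
        CS470 gray
          CS470→CS420: CS420 is gray → back edge
Back edge closes the cycle CS420 → CS120 → CS310 → CS330 → CS470 → CS420; its vertices are {CS120, CS310, CS330, CS420, CS470}.

CS120, CS310, CS330, CS420, CS470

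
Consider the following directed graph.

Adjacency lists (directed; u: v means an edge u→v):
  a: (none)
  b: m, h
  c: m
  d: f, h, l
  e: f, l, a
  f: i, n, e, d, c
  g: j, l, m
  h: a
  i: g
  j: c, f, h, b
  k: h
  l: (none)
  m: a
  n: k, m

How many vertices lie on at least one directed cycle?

A vertex is on a directed cycle iff it belongs to a strongly connected component of size ≥ 2 (or has a self-loop).
The vertices on cycles are {d, e, f, g, i, j} — 6 in total.

6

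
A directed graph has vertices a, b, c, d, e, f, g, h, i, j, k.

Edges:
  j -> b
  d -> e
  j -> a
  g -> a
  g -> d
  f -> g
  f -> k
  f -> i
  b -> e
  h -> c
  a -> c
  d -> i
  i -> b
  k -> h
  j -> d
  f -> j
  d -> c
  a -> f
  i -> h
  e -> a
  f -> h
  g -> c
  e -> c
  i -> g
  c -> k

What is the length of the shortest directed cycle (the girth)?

For each vertex v, BFS finds the shortest path from v back to v.
The shortest such closed walk is f → g → a → f, length 3.

3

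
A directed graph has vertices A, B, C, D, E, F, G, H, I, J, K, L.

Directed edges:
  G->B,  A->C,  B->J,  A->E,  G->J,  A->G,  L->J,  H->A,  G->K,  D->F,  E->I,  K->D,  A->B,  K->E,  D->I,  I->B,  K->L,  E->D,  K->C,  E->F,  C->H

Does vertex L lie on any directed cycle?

No

L lies on a cycle iff there is a path from L back to itself.
Exploring from L, it never reaches itself; equivalently, its strongly connected component is a singleton.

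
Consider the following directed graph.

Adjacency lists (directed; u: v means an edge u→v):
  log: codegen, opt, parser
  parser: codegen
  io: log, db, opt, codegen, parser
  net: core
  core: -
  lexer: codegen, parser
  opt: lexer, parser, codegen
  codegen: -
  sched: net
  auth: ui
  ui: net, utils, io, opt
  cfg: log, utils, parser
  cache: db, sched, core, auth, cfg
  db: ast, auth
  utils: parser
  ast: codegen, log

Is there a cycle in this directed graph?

DFS with white/gray/black marking, starting from io:
io gray
  log gray
    codegen gray
    codegen black
    opt gray
      lexer gray
        lexer→codegen: codegen black — skip
        parser gray
          parser→codegen: codegen black — skip
        parser black
      lexer black
      opt→parser: parser black — skip
      opt→codegen: codegen black — skip
    opt black
    log→parser: parser black — skip
  log black
  db gray
    ast gray
      ast→codegen: codegen black — skip
      ast→log: log black — skip
    ast black
    auth gray
      ui gray
        net gray
          core gray
          core black
        net black
        utils gray
          utils→parser: parser black — skip
        utils black
        ui→io: io is gray → back edge
Back edge found, so a cycle exists: io → db → auth → ui → io.

Yes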